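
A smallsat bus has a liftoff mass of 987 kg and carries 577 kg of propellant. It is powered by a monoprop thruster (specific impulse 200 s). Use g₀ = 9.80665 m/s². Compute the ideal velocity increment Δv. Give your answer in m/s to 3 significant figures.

Δv ≈ 1720 m/s

v_e = Isp · g₀ = 200 × 9.80665 = 1961.3 m/s.
m_f = m₀ − m_prop = 987 − 577 = 410 kg.
Δv = v_e · ln(m₀/m_f) = 1961.3 × ln(2.407) = 1961.3 × 0.8785 ≈ 1723.1 m/s.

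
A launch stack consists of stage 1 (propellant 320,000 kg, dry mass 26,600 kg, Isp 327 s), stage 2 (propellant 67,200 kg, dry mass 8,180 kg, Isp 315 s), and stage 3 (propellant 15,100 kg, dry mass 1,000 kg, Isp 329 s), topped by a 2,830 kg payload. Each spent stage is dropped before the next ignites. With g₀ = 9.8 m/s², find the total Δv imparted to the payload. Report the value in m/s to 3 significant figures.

Δv ≈ 13100 m/s

Ignition mass of stage 1 = 320,000+26,600 + 67,200+8,180 + 15,100+1,000 + 2,830 = 440,910 kg.
Stage 1: m₀ = 440,910 kg, m_f = 440,910 − 320,000 = 120,910 kg; Δv = 327×9.8×ln(3.647) = 3204.6×1.2938 ≈ 4146 m/s.
Stage 2: m₀ = 94,310 kg, m_f = 94,310 − 67,200 = 27,110 kg; Δv = 315×9.8×ln(3.479) = 3087.0×1.2467 ≈ 3849 m/s.
Stage 3: m₀ = 18,930 kg, m_f = 18,930 − 15,100 = 3,830 kg; Δv = 329×9.8×ln(4.943) = 3224.2×1.5979 ≈ 5152 m/s.
Total Δv = 4146 + 3849 + 5152 = 13147 m/s.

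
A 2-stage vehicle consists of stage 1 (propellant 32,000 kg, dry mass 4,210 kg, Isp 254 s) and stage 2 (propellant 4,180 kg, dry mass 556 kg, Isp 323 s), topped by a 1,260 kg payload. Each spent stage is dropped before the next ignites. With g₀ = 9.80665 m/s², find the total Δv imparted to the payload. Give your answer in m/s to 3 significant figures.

Δv ≈ 7320 m/s

Ignition mass of stage 1 = 32,000+4,210 + 4,180+556 + 1,260 = 42,206 kg.
Stage 1: m₀ = 42,206 kg, m_f = 42,206 − 32,000 = 10,206 kg; Δv = 254×9.80665×ln(4.135) = 2490.9×1.4196 ≈ 3536 m/s.
Stage 2: m₀ = 5,996 kg, m_f = 5,996 − 4,180 = 1,816 kg; Δv = 323×9.80665×ln(3.302) = 3167.5×1.1945 ≈ 3783 m/s.
Total Δv = 3536 + 3783 = 7319 m/s.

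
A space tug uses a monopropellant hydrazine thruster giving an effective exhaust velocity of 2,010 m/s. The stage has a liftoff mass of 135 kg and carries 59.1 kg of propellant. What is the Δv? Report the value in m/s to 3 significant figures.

Δv ≈ 1160 m/s

m_f = m₀ − m_prop = 135 − 59.1 = 75.9 kg.
Rocket equation: Δv = v_e · ln(m₀/m_f) = 2010.0 × ln(1.779) = 2010.0 × 0.5759 ≈ 1157.5 m/s.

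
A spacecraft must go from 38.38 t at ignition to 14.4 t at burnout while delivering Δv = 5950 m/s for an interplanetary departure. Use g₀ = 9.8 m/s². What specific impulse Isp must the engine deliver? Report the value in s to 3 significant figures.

ln(m₀/m_f) = ln(38380/14400) = ln(2.665) = 0.9803.
v_e = Δv / ln(m₀/m_f) = 5950 / 0.9803 = 6069.5 m/s.
Isp = v_e / g₀ = 6069.5 / 9.8 = 619.3 s.

Isp ≈ 619 s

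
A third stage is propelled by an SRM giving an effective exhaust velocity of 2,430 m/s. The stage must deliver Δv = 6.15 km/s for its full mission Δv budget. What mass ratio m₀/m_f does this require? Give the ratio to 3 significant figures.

m₀/m_f = exp(Δv / v_e) = exp(6150 / 2430.0) = exp(2.5309) = 12.5644.

mass ratio ≈ 12.6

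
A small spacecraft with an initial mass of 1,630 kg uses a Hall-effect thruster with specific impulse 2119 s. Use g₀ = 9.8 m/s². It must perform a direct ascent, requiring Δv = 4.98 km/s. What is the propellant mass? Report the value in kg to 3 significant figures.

v_e = Isp · g₀ = 2119 × 9.8 = 20766.2 m/s.
m₀/m_f = exp(Δv / v_e) = exp(4980 / 20766.2) = exp(0.2398) = 1.2710.
m_f = 1,630 / 1.2710 = 1,282.45 kg, so propellant = m₀ − m_f = 1,630 − 1,282.45 = 347.55 kg.

propellant mass ≈ 348 kg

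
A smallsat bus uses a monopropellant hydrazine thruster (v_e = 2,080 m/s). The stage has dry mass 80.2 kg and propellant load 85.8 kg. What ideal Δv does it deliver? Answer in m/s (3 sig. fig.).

m₀ = m_dry + m_prop = 80.2 + 85.8 = 166 kg.
Δv = v_e · ln(m₀/m_f) = 2080.0 × ln(2.07) = 2080.0 × 0.7275 ≈ 1513.1 m/s.

Δv ≈ 1510 m/s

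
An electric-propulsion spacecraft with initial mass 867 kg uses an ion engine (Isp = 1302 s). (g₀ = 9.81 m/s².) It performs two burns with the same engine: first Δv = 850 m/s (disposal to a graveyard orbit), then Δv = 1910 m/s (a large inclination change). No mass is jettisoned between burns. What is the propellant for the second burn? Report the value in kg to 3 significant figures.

propellant for the second burn ≈ 113 kg

v_e = Isp · g₀ = 1302 × 9.81 = 12772.6 m/s.
After the first burn: m = 867 × exp(−850/12772.6) = 867 × 0.93562 = 811.183 kg.
After the second burn: m = 811.183 × exp(−1910/12772.6) = 811.183 × 0.86111 = 698.518 kg.
Second-burn propellant = 811.183 − 698.518 = 112.665 kg.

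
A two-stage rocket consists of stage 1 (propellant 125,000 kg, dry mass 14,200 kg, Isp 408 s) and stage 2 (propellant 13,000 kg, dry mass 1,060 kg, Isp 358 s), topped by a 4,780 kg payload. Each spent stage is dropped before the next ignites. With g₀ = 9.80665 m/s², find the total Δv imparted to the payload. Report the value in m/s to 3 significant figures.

Ignition mass of stage 1 = 125,000+14,200 + 13,000+1,060 + 4,780 = 158,040 kg.
Stage 1: m₀ = 158,040 kg, m_f = 158,040 − 125,000 = 33,040 kg; Δv = 408×9.80665×ln(4.783) = 4001.1×1.5651 ≈ 6262 m/s.
Stage 2: m₀ = 18,840 kg, m_f = 18,840 − 13,000 = 5,840 kg; Δv = 358×9.80665×ln(3.226) = 3510.8×1.1713 ≈ 4112 m/s.
Total Δv = 6262 + 4112 = 10374 m/s.

Δv ≈ 10400 m/s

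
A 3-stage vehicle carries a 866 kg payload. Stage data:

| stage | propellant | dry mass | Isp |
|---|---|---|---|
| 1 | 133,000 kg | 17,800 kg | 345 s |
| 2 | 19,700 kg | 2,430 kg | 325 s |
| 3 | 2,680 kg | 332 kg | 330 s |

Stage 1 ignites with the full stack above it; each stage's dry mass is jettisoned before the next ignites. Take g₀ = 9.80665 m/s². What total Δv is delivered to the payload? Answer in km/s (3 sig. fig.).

Ignition mass of stage 1 = 133,000+17,800 + 19,700+2,430 + 2,680+332 + 866 = 176,808 kg.
Stage 1: m₀ = 176,808 kg, m_f = 176,808 − 133,000 = 43,808 kg; Δv = 345×9.80665×ln(4.036) = 3383.3×1.3952 ≈ 4721 m/s.
Stage 2: m₀ = 26,008 kg, m_f = 26,008 − 19,700 = 6,308 kg; Δv = 325×9.80665×ln(4.123) = 3187.2×1.4166 ≈ 4515 m/s.
Stage 3: m₀ = 3,878 kg, m_f = 3,878 − 2,680 = 1,198 kg; Δv = 330×9.80665×ln(3.237) = 3236.2×1.1747 ≈ 3801 m/s.
Total Δv = 4721 + 4515 + 3801 = 13037 m/s.

Δv ≈ 13.0 km/s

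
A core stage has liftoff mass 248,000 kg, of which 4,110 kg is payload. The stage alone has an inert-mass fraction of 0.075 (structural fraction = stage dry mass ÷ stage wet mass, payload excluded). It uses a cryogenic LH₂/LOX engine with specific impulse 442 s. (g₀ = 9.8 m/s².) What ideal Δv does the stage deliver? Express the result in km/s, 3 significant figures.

Δv ≈ 10.4 km/s

Stage wet mass = m₀ − payload = 248,000 − 4,110 = 243,890 kg.
Stage dry mass = ε × stage wet mass = 0.075 × 243,890 = 18,291.8 kg.
Burnout mass m_f = stage dry + payload = 18,291.8 + 4,110 = 22,401.8 kg.
v_e = Isp · g₀ = 442 × 9.8 = 4331.6 m/s.
Δv = v_e · ln(248,000/22,401.8) = 4331.6 × ln(11.07) = 4331.6 × 2.4043 ≈ 10414 m/s.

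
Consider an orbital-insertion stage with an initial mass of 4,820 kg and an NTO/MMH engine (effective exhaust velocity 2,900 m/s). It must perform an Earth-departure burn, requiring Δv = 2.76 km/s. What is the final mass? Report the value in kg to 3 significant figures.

m₀/m_f = exp(Δv / v_e) = exp(2760 / 2900.0) = exp(0.9517) = 2.5902.
m_f = m₀ / 2.5902 = 4,820 / 2.5902 = 1,860.86 kg.

final mass ≈ 1860 kg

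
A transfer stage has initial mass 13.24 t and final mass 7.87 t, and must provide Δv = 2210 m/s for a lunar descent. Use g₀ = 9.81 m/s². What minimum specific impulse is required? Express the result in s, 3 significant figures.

Isp ≈ 433 s

ln(m₀/m_f) = ln(13240/7870) = ln(1.682) = 0.5202.
From the ideal rocket equation, v_e = Δv / ln(m₀/m_f) = 2210 / 0.5202 = 4248.5 m/s.
Isp = v_e / g₀ = 4248.5 / 9.81 = 433.1 s.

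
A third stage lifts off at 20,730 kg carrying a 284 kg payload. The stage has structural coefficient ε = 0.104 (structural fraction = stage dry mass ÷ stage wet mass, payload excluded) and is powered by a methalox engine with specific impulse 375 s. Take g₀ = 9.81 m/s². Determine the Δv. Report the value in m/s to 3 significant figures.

Stage wet mass = m₀ − payload = 20,730 − 284 = 20,446 kg.
Stage dry mass = ε × stage wet mass = 0.104 × 20,446 = 2,126.38 kg.
Burnout mass m_f = stage dry + payload = 2,126.38 + 284 = 2,410.38 kg.
v_e = Isp · g₀ = 375 × 9.81 = 3678.8 m/s.
Δv = v_e · ln(20,730/2,410.38) = 3678.8 × ln(8.6) = 3678.8 × 2.1518 ≈ 7916 m/s.

Δv ≈ 7920 m/s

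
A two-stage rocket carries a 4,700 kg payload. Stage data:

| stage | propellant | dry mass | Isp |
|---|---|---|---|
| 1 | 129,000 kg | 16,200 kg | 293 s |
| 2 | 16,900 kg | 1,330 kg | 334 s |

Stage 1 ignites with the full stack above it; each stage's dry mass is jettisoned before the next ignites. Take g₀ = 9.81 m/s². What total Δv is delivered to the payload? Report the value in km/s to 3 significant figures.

Ignition mass of stage 1 = 129,000+16,200 + 16,900+1,330 + 4,700 = 168,130 kg.
Stage 1: m₀ = 168,130 kg, m_f = 168,130 − 129,000 = 39,130 kg; Δv = 293×9.81×ln(4.297) = 2874.3×1.4578 ≈ 4190 m/s.
Stage 2: m₀ = 22,930 kg, m_f = 22,930 − 16,900 = 6,030 kg; Δv = 334×9.81×ln(3.803) = 3276.5×1.3357 ≈ 4376 m/s.
Total Δv = 4190 + 4376 = 8566 m/s.

Δv ≈ 8.57 km/s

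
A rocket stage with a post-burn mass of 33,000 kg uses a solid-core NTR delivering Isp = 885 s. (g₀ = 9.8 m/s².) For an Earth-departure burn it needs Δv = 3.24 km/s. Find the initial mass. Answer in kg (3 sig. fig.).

v_e = Isp · g₀ = 885 × 9.8 = 8673.0 m/s.
m₀/m_f = exp(Δv / v_e) = exp(3240 / 8673.0) = exp(0.3736) = 1.4529.
m₀ = m_f × 1.4529 = 33,000 × 1.4529 = 47,945.7 kg.

initial mass ≈ 47900 kg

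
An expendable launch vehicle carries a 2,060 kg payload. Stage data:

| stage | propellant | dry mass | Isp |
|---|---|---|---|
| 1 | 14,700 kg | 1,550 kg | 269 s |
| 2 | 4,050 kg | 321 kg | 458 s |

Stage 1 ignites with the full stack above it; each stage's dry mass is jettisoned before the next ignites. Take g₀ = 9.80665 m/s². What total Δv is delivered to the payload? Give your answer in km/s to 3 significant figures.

Δv ≈ 7.22 km/s

Ignition mass of stage 1 = 14,700+1,550 + 4,050+321 + 2,060 = 22,681 kg.
Stage 1: m₀ = 22,681 kg, m_f = 22,681 − 14,700 = 7,981 kg; Δv = 269×9.80665×ln(2.842) = 2638.0×1.0445 ≈ 2755 m/s.
Stage 2: m₀ = 6,431 kg, m_f = 6,431 − 4,050 = 2,381 kg; Δv = 458×9.80665×ln(2.701) = 4491.4×0.9936 ≈ 4463 m/s.
Total Δv = 2755 + 4463 = 7218 m/s.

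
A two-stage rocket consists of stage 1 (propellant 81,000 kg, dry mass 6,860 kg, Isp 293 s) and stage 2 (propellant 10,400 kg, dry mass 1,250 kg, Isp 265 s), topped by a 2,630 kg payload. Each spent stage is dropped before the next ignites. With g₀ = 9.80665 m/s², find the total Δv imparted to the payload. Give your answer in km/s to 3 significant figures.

Ignition mass of stage 1 = 81,000+6,860 + 10,400+1,250 + 2,630 = 102,140 kg.
Stage 1: m₀ = 102,140 kg, m_f = 102,140 − 81,000 = 21,140 kg; Δv = 293×9.80665×ln(4.832) = 2873.3×1.5752 ≈ 4526 m/s.
Stage 2: m₀ = 14,280 kg, m_f = 14,280 − 10,400 = 3,880 kg; Δv = 265×9.80665×ln(3.68) = 2598.8×1.3030 ≈ 3386 m/s.
Total Δv = 4526 + 3386 = 7912 m/s.

Δv ≈ 7.91 km/s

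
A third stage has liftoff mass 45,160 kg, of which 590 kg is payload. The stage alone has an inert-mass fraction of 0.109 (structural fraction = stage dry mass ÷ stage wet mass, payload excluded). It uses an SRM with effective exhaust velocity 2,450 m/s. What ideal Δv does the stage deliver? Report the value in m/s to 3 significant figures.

Δv ≈ 5180 m/s

Stage wet mass = m₀ − payload = 45,160 − 590 = 44,570 kg.
Stage dry mass = ε × stage wet mass = 0.109 × 44,570 = 4,858.13 kg.
Burnout mass m_f = stage dry + payload = 4,858.13 + 590 = 5,448.13 kg.
Δv = v_e · ln(45,160/5,448.13) = 2450.0 × ln(8.289) = 2450.0 × 2.1149 ≈ 5182 m/s.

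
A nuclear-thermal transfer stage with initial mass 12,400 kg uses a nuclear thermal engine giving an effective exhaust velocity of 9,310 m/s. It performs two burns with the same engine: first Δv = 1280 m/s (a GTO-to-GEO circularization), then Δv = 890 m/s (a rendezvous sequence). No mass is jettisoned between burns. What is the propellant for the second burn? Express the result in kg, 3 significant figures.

After the first burn: m = 12400 × exp(−1280/9310.0) = 12400 × 0.87155 = 10,807.2 kg.
After the second burn: m = 10,807.2 × exp(−890/9310.0) = 10,807.2 × 0.90883 = 9,821.91 kg.
Second-burn propellant = 10,807.2 − 9,821.91 = 985.29 kg.

propellant for the second burn ≈ 985 kg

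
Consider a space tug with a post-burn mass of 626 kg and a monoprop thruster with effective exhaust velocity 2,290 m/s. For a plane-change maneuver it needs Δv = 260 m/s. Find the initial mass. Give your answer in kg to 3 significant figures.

initial mass ≈ 701 kg

Rocket equation: m₀/m_f = exp(Δv / v_e) = exp(260 / 2290.0) = exp(0.1135) = 1.1202.
m₀ = m_f × 1.1202 = 626 × 1.1202 = 701.245 kg.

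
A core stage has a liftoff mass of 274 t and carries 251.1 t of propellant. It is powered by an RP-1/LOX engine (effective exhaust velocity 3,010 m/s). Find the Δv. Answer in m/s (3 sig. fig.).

m_f = m₀ − m_prop = 274 − 251.1 = 22.9 t.
Δv = v_e · ln(m₀/m_f) = 3010.0 × ln(11.97) = 3010.0 × 2.4820 ≈ 7470.8 m/s.

Δv ≈ 7470 m/s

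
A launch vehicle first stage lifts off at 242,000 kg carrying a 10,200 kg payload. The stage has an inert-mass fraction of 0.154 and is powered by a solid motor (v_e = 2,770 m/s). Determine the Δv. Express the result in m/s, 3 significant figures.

Δv ≈ 4610 m/s

Stage wet mass = m₀ − payload = 242,000 − 10,200 = 231,800 kg.
Stage dry mass = ε × stage wet mass = 0.154 × 231,800 = 35,697.2 kg.
Burnout mass m_f = stage dry + payload = 35,697.2 + 10,200 = 45,897.2 kg.
Using Δv = v_e ln(m₀/m_f): Δv = v_e · ln(242,000/45,897.2) = 2770.0 × ln(5.273) = 2770.0 × 1.6625 ≈ 4605 m/s.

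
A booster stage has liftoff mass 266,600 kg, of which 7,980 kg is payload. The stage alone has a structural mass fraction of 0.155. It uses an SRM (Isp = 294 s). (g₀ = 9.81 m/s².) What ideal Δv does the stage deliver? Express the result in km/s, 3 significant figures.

Stage wet mass = m₀ − payload = 266,600 − 7,980 = 258,620 kg.
Stage dry mass = ε × stage wet mass = 0.155 × 258,620 = 40,086.1 kg.
Burnout mass m_f = stage dry + payload = 40,086.1 + 7,980 = 48,066.1 kg.
v_e = Isp · g₀ = 294 × 9.81 = 2884.1 m/s.
Δv = v_e · ln(266,600/48,066.1) = 2884.1 × ln(5.547) = 2884.1 × 1.7132 ≈ 4941 m/s.

Δv ≈ 4.94 km/s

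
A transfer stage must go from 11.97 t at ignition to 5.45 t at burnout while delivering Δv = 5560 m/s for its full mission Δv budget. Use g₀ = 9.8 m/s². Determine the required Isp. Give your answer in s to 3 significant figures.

Isp ≈ 721 s

ln(m₀/m_f) = ln(11970/5450) = ln(2.196) = 0.7868.
v_e = Δv / ln(m₀/m_f) = 5560 / 0.7868 = 7066.7 m/s.
Isp = v_e / g₀ = 7066.7 / 9.8 = 721.1 s.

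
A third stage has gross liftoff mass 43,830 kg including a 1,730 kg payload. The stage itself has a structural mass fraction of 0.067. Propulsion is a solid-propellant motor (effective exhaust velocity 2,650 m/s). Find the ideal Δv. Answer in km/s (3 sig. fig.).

Stage wet mass = m₀ − payload = 43,830 − 1,730 = 42,100 kg.
Stage dry mass = ε × stage wet mass = 0.067 × 42,100 = 2,820.7 kg.
Burnout mass m_f = stage dry + payload = 2,820.7 + 1,730 = 4,550.7 kg.
Δv = v_e · ln(43,830/4,550.7) = 2650.0 × ln(9.631) = 2650.0 × 2.2650 ≈ 6002 m/s.

Δv ≈ 6.00 km/s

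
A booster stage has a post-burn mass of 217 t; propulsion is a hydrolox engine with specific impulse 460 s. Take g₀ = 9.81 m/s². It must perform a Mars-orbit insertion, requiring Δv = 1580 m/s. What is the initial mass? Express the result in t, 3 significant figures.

initial mass ≈ 308 t

v_e = Isp · g₀ = 460 × 9.81 = 4512.6 m/s.
By the Tsiolkovsky rocket equation, m₀/m_f = exp(Δv / v_e) = exp(1580 / 4512.6) = exp(0.3501) = 1.4193.
m₀ = m_f × 1.4193 = 217 × 1.4193 = 307.988 t.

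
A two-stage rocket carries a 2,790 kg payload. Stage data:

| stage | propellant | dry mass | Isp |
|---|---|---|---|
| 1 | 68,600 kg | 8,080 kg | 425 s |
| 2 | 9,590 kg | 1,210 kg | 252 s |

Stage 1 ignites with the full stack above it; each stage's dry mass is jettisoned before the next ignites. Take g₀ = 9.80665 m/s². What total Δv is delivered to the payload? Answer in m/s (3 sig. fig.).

Δv ≈ 8970 m/s

Ignition mass of stage 1 = 68,600+8,080 + 9,590+1,210 + 2,790 = 90,270 kg.
Stage 1: m₀ = 90,270 kg, m_f = 90,270 − 68,600 = 21,670 kg; Δv = 425×9.80665×ln(4.166) = 4167.8×1.4269 ≈ 5947 m/s.
Stage 2: m₀ = 13,590 kg, m_f = 13,590 − 9,590 = 4,000 kg; Δv = 252×9.80665×ln(3.397) = 2471.3×1.2230 ≈ 3022 m/s.
Total Δv = 5947 + 3022 = 8969 m/s.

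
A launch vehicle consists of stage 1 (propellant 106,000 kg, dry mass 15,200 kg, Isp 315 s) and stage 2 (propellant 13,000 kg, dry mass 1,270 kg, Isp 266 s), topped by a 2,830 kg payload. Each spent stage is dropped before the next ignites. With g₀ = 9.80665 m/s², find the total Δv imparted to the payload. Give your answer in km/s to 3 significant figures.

Ignition mass of stage 1 = 106,000+15,200 + 13,000+1,270 + 2,830 = 138,300 kg.
Stage 1: m₀ = 138,300 kg, m_f = 138,300 − 106,000 = 32,300 kg; Δv = 315×9.80665×ln(4.282) = 3089.1×1.4544 ≈ 4493 m/s.
Stage 2: m₀ = 17,100 kg, m_f = 17,100 − 13,000 = 4,100 kg; Δv = 266×9.80665×ln(4.171) = 2608.6×1.4281 ≈ 3725 m/s.
Total Δv = 4493 + 3725 = 8218 m/s.

Δv ≈ 8.22 km/s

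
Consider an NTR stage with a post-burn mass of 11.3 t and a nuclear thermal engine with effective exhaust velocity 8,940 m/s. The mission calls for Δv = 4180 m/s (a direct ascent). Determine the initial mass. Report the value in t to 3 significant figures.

initial mass ≈ 18.0 t

Rocket equation: m₀/m_f = exp(Δv / v_e) = exp(4180 / 8940.0) = exp(0.4676) = 1.5961.
m₀ = m_f × 1.5961 = 11.3 × 1.5961 = 18.0359 t.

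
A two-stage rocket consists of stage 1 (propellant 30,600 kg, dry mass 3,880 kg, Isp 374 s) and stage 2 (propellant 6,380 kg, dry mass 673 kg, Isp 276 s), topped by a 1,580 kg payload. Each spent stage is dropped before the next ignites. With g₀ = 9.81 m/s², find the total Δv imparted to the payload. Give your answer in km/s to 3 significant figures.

Δv ≈ 8.18 km/s

Ignition mass of stage 1 = 30,600+3,880 + 6,380+673 + 1,580 = 43,113 kg.
Stage 1: m₀ = 43,113 kg, m_f = 43,113 − 30,600 = 12,513 kg; Δv = 374×9.81×ln(3.445) = 3668.9×1.2371 ≈ 4539 m/s.
Stage 2: m₀ = 8,633 kg, m_f = 8,633 − 6,380 = 2,253 kg; Δv = 276×9.81×ln(3.832) = 2707.6×1.3433 ≈ 3637 m/s.
Total Δv = 4539 + 3637 = 8176 m/s.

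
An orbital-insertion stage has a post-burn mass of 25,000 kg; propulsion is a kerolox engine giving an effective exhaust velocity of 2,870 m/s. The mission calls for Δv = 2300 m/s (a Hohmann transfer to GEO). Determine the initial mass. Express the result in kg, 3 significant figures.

m₀/m_f = exp(Δv / v_e) = exp(2300 / 2870.0) = exp(0.8014) = 2.2286.
m₀ = m_f × 2.2286 = 25,000 × 2.2286 = 55,715 kg.

initial mass ≈ 55700 kg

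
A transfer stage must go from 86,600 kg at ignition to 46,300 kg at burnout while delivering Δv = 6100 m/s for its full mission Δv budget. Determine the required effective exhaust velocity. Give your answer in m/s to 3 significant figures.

ln(m₀/m_f) = ln(86600/46300) = ln(1.87) = 0.6262.
Rocket equation: v_e = Δv / ln(m₀/m_f) = 6100 / 0.6262 = 9742.0 m/s.

v_e ≈ 9740 m/s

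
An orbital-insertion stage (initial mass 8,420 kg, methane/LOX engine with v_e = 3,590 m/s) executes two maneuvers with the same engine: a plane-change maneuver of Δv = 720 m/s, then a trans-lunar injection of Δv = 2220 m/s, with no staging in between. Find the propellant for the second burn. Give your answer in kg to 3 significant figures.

After the first burn: m = 8420 × exp(−720/3590.0) = 8420 × 0.81827 = 6,889.83 kg.
After the second burn: m = 6,889.83 × exp(−2220/3590.0) = 6,889.83 × 0.53881 = 3,712.31 kg.
Second-burn propellant = 6,889.83 − 3,712.31 = 3,177.52 kg.

propellant for the second burn ≈ 3180 kg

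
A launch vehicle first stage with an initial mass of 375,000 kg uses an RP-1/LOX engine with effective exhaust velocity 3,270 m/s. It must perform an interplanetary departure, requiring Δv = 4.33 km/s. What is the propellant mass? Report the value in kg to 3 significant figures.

propellant mass ≈ 275000 kg

m₀/m_f = exp(Δv / v_e) = exp(4330 / 3270.0) = exp(1.3242) = 3.7590.
m_f = 375,000 / 3.7590 = 99,760.6 kg, so propellant = m₀ − m_f = 375,000 − 99,760.6 = 275,239.4 kg.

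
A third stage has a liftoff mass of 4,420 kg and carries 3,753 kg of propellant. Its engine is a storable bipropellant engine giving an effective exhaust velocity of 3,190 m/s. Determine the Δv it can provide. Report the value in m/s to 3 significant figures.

m_f = m₀ − m_prop = 4,420 − 3,753 = 667 kg.
Δv = v_e · ln(m₀/m_f) = 3190.0 × ln(6.627) = 3190.0 × 1.8911 ≈ 6032.6 m/s.

Δv ≈ 6030 m/s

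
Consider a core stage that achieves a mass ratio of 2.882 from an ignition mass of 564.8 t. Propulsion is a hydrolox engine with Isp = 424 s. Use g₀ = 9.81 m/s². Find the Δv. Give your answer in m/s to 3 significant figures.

v_e = Isp · g₀ = 424 × 9.81 = 4159.4 m/s.
By the Tsiolkovsky rocket equation, Δv = v_e · ln(2.882) = 4159.4 × 1.0585 ≈ 4402.7 m/s.

Δv ≈ 4400 m/s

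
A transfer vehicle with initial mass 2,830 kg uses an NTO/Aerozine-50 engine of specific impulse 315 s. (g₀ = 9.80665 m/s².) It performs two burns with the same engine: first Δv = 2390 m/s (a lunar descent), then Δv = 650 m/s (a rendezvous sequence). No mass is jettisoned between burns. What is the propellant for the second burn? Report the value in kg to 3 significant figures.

propellant for the second burn ≈ 248 kg

v_e = Isp · g₀ = 315 × 9.80665 = 3089.1 m/s.
After the first burn: m = 2830 × exp(−2390/3089.1) = 2830 × 0.46131 = 1,305.51 kg.
After the second burn: m = 1,305.51 × exp(−650/3089.1) = 1,305.51 × 0.81025 = 1,057.79 kg.
Second-burn propellant = 1,305.51 − 1,057.79 = 247.72 kg.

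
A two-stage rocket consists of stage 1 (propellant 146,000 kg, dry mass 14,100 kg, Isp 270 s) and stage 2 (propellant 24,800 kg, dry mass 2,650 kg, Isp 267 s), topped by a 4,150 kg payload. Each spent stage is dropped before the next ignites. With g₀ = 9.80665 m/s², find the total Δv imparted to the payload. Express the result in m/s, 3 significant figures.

Δv ≈ 7820 m/s

Ignition mass of stage 1 = 146,000+14,100 + 24,800+2,650 + 4,150 = 191,700 kg.
Stage 1: m₀ = 191,700 kg, m_f = 191,700 − 146,000 = 45,700 kg; Δv = 270×9.80665×ln(4.195) = 2647.8×1.4338 ≈ 3796 m/s.
Stage 2: m₀ = 31,600 kg, m_f = 31,600 − 24,800 = 6,800 kg; Δv = 267×9.80665×ln(4.647) = 2618.4×1.5362 ≈ 4022 m/s.
Total Δv = 3796 + 4022 = 7818 m/s.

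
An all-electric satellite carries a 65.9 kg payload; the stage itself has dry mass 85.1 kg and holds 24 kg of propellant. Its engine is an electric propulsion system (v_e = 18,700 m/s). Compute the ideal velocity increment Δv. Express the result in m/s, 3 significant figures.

Δv ≈ 2760 m/s

m₀ = payload + dry + propellant = 65.9 + 85.1 + 24 = 175 kg.
m_f = payload + dry = 65.9 + 85.1 = 151 kg.
Δv = v_e · ln(m₀/m_f) = 18700.0 × ln(1.159) = 18700.0 × 0.1475 ≈ 2758.4 m/s.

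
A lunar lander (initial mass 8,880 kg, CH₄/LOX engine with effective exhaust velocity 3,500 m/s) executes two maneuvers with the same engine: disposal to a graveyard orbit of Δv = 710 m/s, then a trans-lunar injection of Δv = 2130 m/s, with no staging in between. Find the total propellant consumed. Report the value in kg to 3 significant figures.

total propellant consumed ≈ 4940 kg

After the first burn: m = 8880 × exp(−710/3500.0) = 8880 × 0.81639 = 7,249.54 kg.
After the second burn: m = 7,249.54 × exp(−2130/3500.0) = 7,249.54 × 0.54413 = 3,944.69 kg.
Total propellant = m₀ − m_final = 8880 − 3,944.69 = 4,935.31 kg.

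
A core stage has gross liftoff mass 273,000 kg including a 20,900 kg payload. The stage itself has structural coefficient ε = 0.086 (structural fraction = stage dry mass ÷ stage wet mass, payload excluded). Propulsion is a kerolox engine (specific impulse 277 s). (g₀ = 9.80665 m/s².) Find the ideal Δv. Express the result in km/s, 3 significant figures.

Stage wet mass = m₀ − payload = 273,000 − 20,900 = 252,100 kg.
Stage dry mass = ε × stage wet mass = 0.086 × 252,100 = 21,680.6 kg.
Burnout mass m_f = stage dry + payload = 21,680.6 + 20,900 = 42,580.6 kg.
v_e = Isp · g₀ = 277 × 9.80665 = 2716.4 m/s.
By the Tsiolkovsky rocket equation, Δv = v_e · ln(273,000/42,580.6) = 2716.4 × ln(6.411) = 2716.4 × 1.8581 ≈ 5047 m/s.

Δv ≈ 5.05 km/s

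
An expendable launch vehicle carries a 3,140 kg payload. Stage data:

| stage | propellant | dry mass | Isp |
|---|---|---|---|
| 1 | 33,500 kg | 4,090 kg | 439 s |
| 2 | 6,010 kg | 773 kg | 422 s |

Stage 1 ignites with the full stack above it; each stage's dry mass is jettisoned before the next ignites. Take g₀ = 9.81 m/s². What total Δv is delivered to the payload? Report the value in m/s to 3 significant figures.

Δv ≈ 9110 m/s

Ignition mass of stage 1 = 33,500+4,090 + 6,010+773 + 3,140 = 47,513 kg.
Stage 1: m₀ = 47,513 kg, m_f = 47,513 − 33,500 = 14,013 kg; Δv = 439×9.81×ln(3.391) = 4306.6×1.2210 ≈ 5258 m/s.
Stage 2: m₀ = 9,923 kg, m_f = 9,923 − 6,010 = 3,913 kg; Δv = 422×9.81×ln(2.536) = 4139.8×0.9306 ≈ 3852 m/s.
Total Δv = 5258 + 3852 = 9110 m/s.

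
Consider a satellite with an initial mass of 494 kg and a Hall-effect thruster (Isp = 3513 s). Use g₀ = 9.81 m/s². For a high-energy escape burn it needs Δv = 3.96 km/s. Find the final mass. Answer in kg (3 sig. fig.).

final mass ≈ 440 kg

v_e = Isp · g₀ = 3513 × 9.81 = 34462.5 m/s.
m₀/m_f = exp(Δv / v_e) = exp(3960 / 34462.5) = exp(0.1149) = 1.1218.
m_f = m₀ / 1.1218 = 494 / 1.1218 = 440.364 kg.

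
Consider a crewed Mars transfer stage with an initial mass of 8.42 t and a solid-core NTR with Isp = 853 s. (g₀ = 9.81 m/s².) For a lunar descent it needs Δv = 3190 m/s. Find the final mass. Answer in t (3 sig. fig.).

final mass ≈ 5.75 t

v_e = Isp · g₀ = 853 × 9.81 = 8367.9 m/s.
m₀/m_f = exp(Δv / v_e) = exp(3190 / 8367.9) = exp(0.3812) = 1.4641.
m_f = m₀ / 1.4641 = 8.42 / 1.4641 = 5.75097 t.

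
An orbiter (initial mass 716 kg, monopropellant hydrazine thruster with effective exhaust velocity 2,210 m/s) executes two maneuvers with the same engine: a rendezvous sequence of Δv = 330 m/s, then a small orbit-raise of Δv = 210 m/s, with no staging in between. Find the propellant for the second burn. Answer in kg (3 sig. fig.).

After the first burn: m = 716 × exp(−330/2210.0) = 716 × 0.86129 = 616.684 kg.
After the second burn: m = 616.684 × exp(−210/2210.0) = 616.684 × 0.90935 = 560.782 kg.
Second-burn propellant = 616.684 − 560.782 = 55.902 kg.

propellant for the second burn ≈ 55.9 kg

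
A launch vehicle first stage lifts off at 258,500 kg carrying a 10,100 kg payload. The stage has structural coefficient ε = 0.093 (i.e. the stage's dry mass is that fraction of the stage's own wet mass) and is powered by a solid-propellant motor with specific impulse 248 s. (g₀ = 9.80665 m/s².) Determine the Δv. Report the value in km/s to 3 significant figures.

Δv ≈ 4.99 km/s

Stage wet mass = m₀ − payload = 258,500 − 10,100 = 248,400 kg.
Stage dry mass = ε × stage wet mass = 0.093 × 248,400 = 23,101.2 kg.
Burnout mass m_f = stage dry + payload = 23,101.2 + 10,100 = 33,201.2 kg.
v_e = Isp · g₀ = 248 × 9.80665 = 2432.0 m/s.
Δv = v_e · ln(258,500/33,201.2) = 2432.0 × ln(7.786) = 2432.0 × 2.0523 ≈ 4991 m/s.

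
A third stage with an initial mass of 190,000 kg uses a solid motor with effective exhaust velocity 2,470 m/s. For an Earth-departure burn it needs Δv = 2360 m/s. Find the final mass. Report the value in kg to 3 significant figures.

final mass ≈ 73100 kg

Using Δv = v_e ln(m₀/m_f): m₀/m_f = exp(Δv / v_e) = exp(2360 / 2470.0) = exp(0.9555) = 2.5999.
m_f = m₀ / 2.5999 = 190,000 / 2.5999 = 73,079.7 kg.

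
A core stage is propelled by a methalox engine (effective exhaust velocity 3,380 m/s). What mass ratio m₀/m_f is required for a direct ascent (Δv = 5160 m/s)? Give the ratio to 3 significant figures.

Using Δv = v_e ln(m₀/m_f): m₀/m_f = exp(Δv / v_e) = exp(5160 / 3380.0) = exp(1.5266) = 4.6026.

mass ratio ≈ 4.60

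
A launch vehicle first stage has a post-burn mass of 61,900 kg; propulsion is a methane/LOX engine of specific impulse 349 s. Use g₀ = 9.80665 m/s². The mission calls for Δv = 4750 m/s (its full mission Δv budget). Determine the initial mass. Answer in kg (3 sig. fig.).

v_e = Isp · g₀ = 349 × 9.80665 = 3422.5 m/s.
m₀/m_f = exp(Δv / v_e) = exp(4750 / 3422.5) = exp(1.3879) = 4.0063.
m₀ = m_f × 4.0063 = 61,900 × 4.0063 = 247,990 kg.

initial mass ≈ 248000 kg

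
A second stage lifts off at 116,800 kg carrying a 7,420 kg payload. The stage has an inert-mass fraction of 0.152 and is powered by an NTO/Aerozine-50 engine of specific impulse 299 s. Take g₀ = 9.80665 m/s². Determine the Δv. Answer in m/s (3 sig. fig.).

Stage wet mass = m₀ − payload = 116,800 − 7,420 = 109,380 kg.
Stage dry mass = ε × stage wet mass = 0.152 × 109,380 = 16,625.8 kg.
Burnout mass m_f = stage dry + payload = 16,625.8 + 7,420 = 24,045.8 kg.
v_e = Isp · g₀ = 299 × 9.80665 = 2932.2 m/s.
From the ideal rocket equation, Δv = v_e · ln(116,800/24,045.8) = 2932.2 × ln(4.857) = 2932.2 × 1.5805 ≈ 4634 m/s.

Δv ≈ 4630 m/s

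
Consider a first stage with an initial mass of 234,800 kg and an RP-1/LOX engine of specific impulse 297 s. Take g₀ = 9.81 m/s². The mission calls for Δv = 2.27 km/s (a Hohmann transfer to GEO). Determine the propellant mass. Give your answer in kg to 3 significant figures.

v_e = Isp · g₀ = 297 × 9.81 = 2913.6 m/s.
By the Tsiolkovsky rocket equation, m₀/m_f = exp(Δv / v_e) = exp(2270 / 2913.6) = exp(0.7791) = 2.1795.
m_f = 234,800 / 2.1795 = 107,731 kg, so propellant = m₀ − m_f = 234,800 − 107,731 = 127,069 kg.

propellant mass ≈ 127000 kg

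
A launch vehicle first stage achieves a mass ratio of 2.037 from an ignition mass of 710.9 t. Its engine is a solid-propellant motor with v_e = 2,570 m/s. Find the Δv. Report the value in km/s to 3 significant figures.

Δv ≈ 1.83 km/s

Rocket equation: Δv = v_e · ln(2.037) = 2570.0 × 0.7115 ≈ 1828.5 m/s.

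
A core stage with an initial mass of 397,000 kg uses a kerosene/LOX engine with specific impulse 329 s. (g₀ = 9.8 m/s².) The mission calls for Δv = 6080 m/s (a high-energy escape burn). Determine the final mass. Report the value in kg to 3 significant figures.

v_e = Isp · g₀ = 329 × 9.8 = 3224.2 m/s.
m₀/m_f = exp(Δv / v_e) = exp(6080 / 3224.2) = exp(1.8857) = 6.5912.
m_f = m₀ / 6.5912 = 397,000 / 6.5912 = 60,231.8 kg.

final mass ≈ 60200 kg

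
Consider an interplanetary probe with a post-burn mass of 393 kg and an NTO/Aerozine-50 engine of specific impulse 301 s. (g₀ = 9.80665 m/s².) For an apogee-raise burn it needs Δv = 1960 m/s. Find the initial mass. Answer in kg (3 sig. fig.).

initial mass ≈ 763 kg

v_e = Isp · g₀ = 301 × 9.80665 = 2951.8 m/s.
m₀/m_f = exp(Δv / v_e) = exp(1960 / 2951.8) = exp(0.6640) = 1.9425.
m₀ = m_f × 1.9425 = 393 × 1.9425 = 763.403 kg.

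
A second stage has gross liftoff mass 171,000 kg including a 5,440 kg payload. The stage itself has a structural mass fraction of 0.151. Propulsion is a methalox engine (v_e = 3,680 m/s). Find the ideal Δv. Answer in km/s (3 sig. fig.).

Stage wet mass = m₀ − payload = 171,000 − 5,440 = 165,560 kg.
Stage dry mass = ε × stage wet mass = 0.151 × 165,560 = 24,999.6 kg.
Burnout mass m_f = stage dry + payload = 24,999.6 + 5,440 = 30,439.6 kg.
Δv = v_e · ln(171,000/30,439.6) = 3680.0 × ln(5.618) = 3680.0 × 1.7259 ≈ 6351 m/s.

Δv ≈ 6.35 km/s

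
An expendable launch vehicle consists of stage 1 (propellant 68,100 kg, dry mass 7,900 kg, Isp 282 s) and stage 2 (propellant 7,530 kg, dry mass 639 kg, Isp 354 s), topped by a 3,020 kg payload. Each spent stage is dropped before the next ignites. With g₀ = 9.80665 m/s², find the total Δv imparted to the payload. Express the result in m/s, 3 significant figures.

Δv ≈ 8080 m/s

Ignition mass of stage 1 = 68,100+7,900 + 7,530+639 + 3,020 = 87,189 kg.
Stage 1: m₀ = 87,189 kg, m_f = 87,189 − 68,100 = 19,089 kg; Δv = 282×9.80665×ln(4.567) = 2765.5×1.5190 ≈ 4201 m/s.
Stage 2: m₀ = 11,189 kg, m_f = 11,189 − 7,530 = 3,659 kg; Δv = 354×9.80665×ln(3.058) = 3471.6×1.1177 ≈ 3880 m/s.
Total Δv = 4201 + 3880 = 8081 m/s.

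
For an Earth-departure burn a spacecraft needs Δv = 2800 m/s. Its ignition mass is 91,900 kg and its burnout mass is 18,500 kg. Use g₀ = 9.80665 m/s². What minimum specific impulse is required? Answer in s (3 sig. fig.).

Isp ≈ 178 s

ln(m₀/m_f) = ln(91900/18500) = ln(4.968) = 1.6029.
v_e = Δv / ln(m₀/m_f) = 2800 / 1.6029 = 1746.8 m/s.
Isp = v_e / g₀ = 1746.8 / 9.80665 = 178.1 s.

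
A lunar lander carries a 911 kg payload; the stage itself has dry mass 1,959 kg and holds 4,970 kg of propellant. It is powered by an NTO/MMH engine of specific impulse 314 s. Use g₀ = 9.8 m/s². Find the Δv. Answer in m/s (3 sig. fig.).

Δv ≈ 3090 m/s

v_e = Isp · g₀ = 314 × 9.8 = 3077.2 m/s.
m₀ = payload + dry + propellant = 911 + 1,959 + 4,970 = 7,840 kg.
m_f = payload + dry = 911 + 1,959 = 2,870 kg.
From the ideal rocket equation, Δv = v_e · ln(m₀/m_f) = 3077.2 × ln(2.732) = 3077.2 × 1.0049 ≈ 3092.4 m/s.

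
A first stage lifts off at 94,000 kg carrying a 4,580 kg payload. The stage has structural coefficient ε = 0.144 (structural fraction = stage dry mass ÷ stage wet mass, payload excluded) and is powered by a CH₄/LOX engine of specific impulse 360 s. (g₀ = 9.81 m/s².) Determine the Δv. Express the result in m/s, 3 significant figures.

Stage wet mass = m₀ − payload = 94,000 − 4,580 = 89,420 kg.
Stage dry mass = ε × stage wet mass = 0.144 × 89,420 = 12,876.5 kg.
Burnout mass m_f = stage dry + payload = 12,876.5 + 4,580 = 17,456.5 kg.
v_e = Isp · g₀ = 360 × 9.81 = 3531.6 m/s.
Rocket equation: Δv = v_e · ln(94,000/17,456.5) = 3531.6 × ln(5.385) = 3531.6 × 1.6836 ≈ 5946 m/s.

Δv ≈ 5950 m/s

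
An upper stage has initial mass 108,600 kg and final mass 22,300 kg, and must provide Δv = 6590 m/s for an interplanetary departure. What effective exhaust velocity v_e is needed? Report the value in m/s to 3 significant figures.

ln(m₀/m_f) = ln(108600/22300) = ln(4.87) = 1.5831.
By the Tsiolkovsky rocket equation, v_e = Δv / ln(m₀/m_f) = 6590 / 1.5831 = 4162.8 m/s.

v_e ≈ 4160 m/s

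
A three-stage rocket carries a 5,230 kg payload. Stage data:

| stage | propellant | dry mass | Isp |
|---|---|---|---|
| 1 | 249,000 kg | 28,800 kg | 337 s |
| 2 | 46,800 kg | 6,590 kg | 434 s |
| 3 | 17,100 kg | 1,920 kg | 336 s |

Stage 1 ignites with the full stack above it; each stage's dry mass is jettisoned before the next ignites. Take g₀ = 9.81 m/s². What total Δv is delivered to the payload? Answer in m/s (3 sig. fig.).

Δv ≈ 11900 m/s

Ignition mass of stage 1 = 249,000+28,800 + 46,800+6,590 + 17,100+1,920 + 5,230 = 355,440 kg.
Stage 1: m₀ = 355,440 kg, m_f = 355,440 − 249,000 = 106,440 kg; Δv = 337×9.81×ln(3.339) = 3306.0×1.2058 ≈ 3986 m/s.
Stage 2: m₀ = 77,640 kg, m_f = 77,640 − 46,800 = 30,840 kg; Δv = 434×9.81×ln(2.518) = 4257.5×0.9233 ≈ 3931 m/s.
Stage 3: m₀ = 24,250 kg, m_f = 24,250 − 17,100 = 7,150 kg; Δv = 336×9.81×ln(3.392) = 3296.2×1.2213 ≈ 4026 m/s.
Total Δv = 3986 + 3931 + 4026 = 11943 m/s.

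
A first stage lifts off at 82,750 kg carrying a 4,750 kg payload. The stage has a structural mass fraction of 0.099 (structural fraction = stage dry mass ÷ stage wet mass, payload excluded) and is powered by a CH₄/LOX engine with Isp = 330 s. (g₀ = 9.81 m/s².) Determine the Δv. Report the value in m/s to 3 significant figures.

Stage wet mass = m₀ − payload = 82,750 − 4,750 = 78,000 kg.
Stage dry mass = ε × stage wet mass = 0.099 × 78,000 = 7,722 kg.
Burnout mass m_f = stage dry + payload = 7,722 + 4,750 = 12,472 kg.
v_e = Isp · g₀ = 330 × 9.81 = 3237.3 m/s.
By the Tsiolkovsky rocket equation, Δv = v_e · ln(82,750/12,472) = 3237.3 × ln(6.635) = 3237.3 × 1.8923 ≈ 6126 m/s.

Δv ≈ 6130 m/s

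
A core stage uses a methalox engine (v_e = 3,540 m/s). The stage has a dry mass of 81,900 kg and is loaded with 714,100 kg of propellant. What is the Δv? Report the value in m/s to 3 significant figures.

m₀ = m_dry + m_prop = 81,900 + 714,100 = 796,000 kg.
Δv = v_e · ln(m₀/m_f) = 3540.0 × ln(9.719) = 3540.0 × 2.2741 ≈ 8050.3 m/s.

Δv ≈ 8050 m/s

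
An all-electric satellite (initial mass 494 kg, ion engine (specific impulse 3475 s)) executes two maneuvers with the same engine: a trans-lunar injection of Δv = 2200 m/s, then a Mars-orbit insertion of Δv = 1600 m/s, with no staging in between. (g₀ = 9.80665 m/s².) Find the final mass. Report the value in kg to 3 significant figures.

v_e = Isp · g₀ = 3475 × 9.80665 = 34078.1 m/s.
After the first burn: m = 494 × exp(−2200/34078.1) = 494 × 0.93748 = 463.115 kg.
After the second burn: m = 463.115 × exp(−1600/34078.1) = 463.115 × 0.95413 = 441.872 kg.

final mass ≈ 442 kg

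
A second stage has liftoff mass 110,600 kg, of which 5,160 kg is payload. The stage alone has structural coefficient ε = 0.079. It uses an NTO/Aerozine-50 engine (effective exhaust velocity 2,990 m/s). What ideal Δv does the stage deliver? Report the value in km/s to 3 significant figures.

Δv ≈ 6.29 km/s

Stage wet mass = m₀ − payload = 110,600 − 5,160 = 105,440 kg.
Stage dry mass = ε × stage wet mass = 0.079 × 105,440 = 8,329.76 kg.
Burnout mass m_f = stage dry + payload = 8,329.76 + 5,160 = 13,489.76 kg.
By the Tsiolkovsky rocket equation, Δv = v_e · ln(110,600/13,489.76) = 2990.0 × ln(8.199) = 2990.0 × 2.1040 ≈ 6291 m/s.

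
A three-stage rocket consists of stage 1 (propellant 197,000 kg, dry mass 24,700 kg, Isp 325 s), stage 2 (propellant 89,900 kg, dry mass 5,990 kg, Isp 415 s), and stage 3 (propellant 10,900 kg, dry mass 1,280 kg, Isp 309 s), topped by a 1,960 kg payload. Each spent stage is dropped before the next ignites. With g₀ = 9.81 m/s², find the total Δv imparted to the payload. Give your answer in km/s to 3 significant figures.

Ignition mass of stage 1 = 197,000+24,700 + 89,900+5,990 + 10,900+1,280 + 1,960 = 331,730 kg.
Stage 1: m₀ = 331,730 kg, m_f = 331,730 − 197,000 = 134,730 kg; Δv = 325×9.81×ln(2.462) = 3188.2×0.9010 ≈ 2873 m/s.
Stage 2: m₀ = 110,030 kg, m_f = 110,030 − 89,900 = 20,130 kg; Δv = 415×9.81×ln(5.466) = 4071.2×1.6985 ≈ 6915 m/s.
Stage 3: m₀ = 14,140 kg, m_f = 14,140 − 10,900 = 3,240 kg; Δv = 309×9.81×ln(4.364) = 3031.3×1.4734 ≈ 4466 m/s.
Total Δv = 2873 + 6915 + 4466 = 14254 m/s.

Δv ≈ 14.3 km/s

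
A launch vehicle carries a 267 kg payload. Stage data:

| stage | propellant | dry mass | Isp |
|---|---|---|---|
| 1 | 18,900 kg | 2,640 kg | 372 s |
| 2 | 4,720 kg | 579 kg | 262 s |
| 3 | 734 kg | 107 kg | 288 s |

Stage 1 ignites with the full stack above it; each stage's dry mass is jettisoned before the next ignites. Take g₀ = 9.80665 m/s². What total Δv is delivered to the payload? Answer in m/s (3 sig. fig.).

Δv ≈ 10600 m/s

Ignition mass of stage 1 = 18,900+2,640 + 4,720+579 + 734+107 + 267 = 27,947 kg.
Stage 1: m₀ = 27,947 kg, m_f = 27,947 − 18,900 = 9,047 kg; Δv = 372×9.80665×ln(3.089) = 3648.1×1.1279 ≈ 4115 m/s.
Stage 2: m₀ = 6,407 kg, m_f = 6,407 − 4,720 = 1,687 kg; Δv = 262×9.80665×ln(3.798) = 2569.3×1.3344 ≈ 3429 m/s.
Stage 3: m₀ = 1,108 kg, m_f = 1,108 − 734 = 374 kg; Δv = 288×9.80665×ln(2.963) = 2824.3×1.0861 ≈ 3067 m/s.
Total Δv = 4115 + 3429 + 3067 = 10611 m/s.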